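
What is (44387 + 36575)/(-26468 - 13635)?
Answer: -11566/5729 ≈ -2.0189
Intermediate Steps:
(44387 + 36575)/(-26468 - 13635) = 80962/(-40103) = 80962*(-1/40103) = -11566/5729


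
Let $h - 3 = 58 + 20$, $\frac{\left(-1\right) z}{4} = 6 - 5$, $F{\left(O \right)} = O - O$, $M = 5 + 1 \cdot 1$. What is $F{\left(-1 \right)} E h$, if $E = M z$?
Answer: $0$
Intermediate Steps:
$M = 6$ ($M = 5 + 1 = 6$)
$F{\left(O \right)} = 0$
$z = -4$ ($z = - 4 \left(6 - 5\right) = \left(-4\right) 1 = -4$)
$h = 81$ ($h = 3 + \left(58 + 20\right) = 3 + 78 = 81$)
$E = -24$ ($E = 6 \left(-4\right) = -24$)
$F{\left(-1 \right)} E h = 0 \left(-24\right) 81 = 0 \cdot 81 = 0$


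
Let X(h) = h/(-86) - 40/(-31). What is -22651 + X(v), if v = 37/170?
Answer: -10265302567/453220 ≈ -22650.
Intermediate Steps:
v = 37/170 (v = 37*(1/170) = 37/170 ≈ 0.21765)
X(h) = 40/31 - h/86 (X(h) = h*(-1/86) - 40*(-1/31) = -h/86 + 40/31 = 40/31 - h/86)
-22651 + X(v) = -22651 + (40/31 - 1/86*37/170) = -22651 + (40/31 - 37/14620) = -22651 + 583653/453220 = -10265302567/453220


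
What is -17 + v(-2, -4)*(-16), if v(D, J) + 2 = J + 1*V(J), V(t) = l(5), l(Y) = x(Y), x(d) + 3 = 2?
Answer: 95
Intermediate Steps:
x(d) = -1 (x(d) = -3 + 2 = -1)
l(Y) = -1
V(t) = -1
v(D, J) = -3 + J (v(D, J) = -2 + (J + 1*(-1)) = -2 + (J - 1) = -2 + (-1 + J) = -3 + J)
-17 + v(-2, -4)*(-16) = -17 + (-3 - 4)*(-16) = -17 - 7*(-16) = -17 + 112 = 95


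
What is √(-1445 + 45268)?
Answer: √43823 ≈ 209.34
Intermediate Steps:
√(-1445 + 45268) = √43823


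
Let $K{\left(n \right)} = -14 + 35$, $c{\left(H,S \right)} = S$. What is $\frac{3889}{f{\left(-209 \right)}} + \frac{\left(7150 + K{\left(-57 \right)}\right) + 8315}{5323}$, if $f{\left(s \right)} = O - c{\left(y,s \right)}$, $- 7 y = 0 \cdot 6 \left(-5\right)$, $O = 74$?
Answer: $\frac{25083685}{1506409} \approx 16.651$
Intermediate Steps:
$y = 0$ ($y = - \frac{0 \cdot 6 \left(-5\right)}{7} = - \frac{0 \left(-5\right)}{7} = \left(- \frac{1}{7}\right) 0 = 0$)
$K{\left(n \right)} = 21$
$f{\left(s \right)} = 74 - s$
$\frac{3889}{f{\left(-209 \right)}} + \frac{\left(7150 + K{\left(-57 \right)}\right) + 8315}{5323} = \frac{3889}{74 - -209} + \frac{\left(7150 + 21\right) + 8315}{5323} = \frac{3889}{74 + 209} + \left(7171 + 8315\right) \frac{1}{5323} = \frac{3889}{283} + 15486 \cdot \frac{1}{5323} = 3889 \cdot \frac{1}{283} + \frac{15486}{5323} = \frac{3889}{283} + \frac{15486}{5323} = \frac{25083685}{1506409}$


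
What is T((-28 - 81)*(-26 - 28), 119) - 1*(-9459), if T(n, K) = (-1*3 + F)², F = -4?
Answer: 9508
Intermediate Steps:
T(n, K) = 49 (T(n, K) = (-1*3 - 4)² = (-3 - 4)² = (-7)² = 49)
T((-28 - 81)*(-26 - 28), 119) - 1*(-9459) = 49 - 1*(-9459) = 49 + 9459 = 9508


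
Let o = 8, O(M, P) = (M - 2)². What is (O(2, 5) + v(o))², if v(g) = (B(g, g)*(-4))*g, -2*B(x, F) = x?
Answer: 16384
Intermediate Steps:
O(M, P) = (-2 + M)²
B(x, F) = -x/2
v(g) = 2*g² (v(g) = (-g/2*(-4))*g = (2*g)*g = 2*g²)
(O(2, 5) + v(o))² = ((-2 + 2)² + 2*8²)² = (0² + 2*64)² = (0 + 128)² = 128² = 16384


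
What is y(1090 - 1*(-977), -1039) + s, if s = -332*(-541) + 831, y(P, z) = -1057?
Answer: 179386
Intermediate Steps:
s = 180443 (s = 179612 + 831 = 180443)
y(1090 - 1*(-977), -1039) + s = -1057 + 180443 = 179386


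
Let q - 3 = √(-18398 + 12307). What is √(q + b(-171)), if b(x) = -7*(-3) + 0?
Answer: √(24 + I*√6091) ≈ 7.2681 + 5.369*I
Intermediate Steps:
b(x) = 21 (b(x) = 21 + 0 = 21)
q = 3 + I*√6091 (q = 3 + √(-18398 + 12307) = 3 + √(-6091) = 3 + I*√6091 ≈ 3.0 + 78.045*I)
√(q + b(-171)) = √((3 + I*√6091) + 21) = √(24 + I*√6091)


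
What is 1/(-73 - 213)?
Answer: -1/286 ≈ -0.0034965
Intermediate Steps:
1/(-73 - 213) = 1/(-286) = -1/286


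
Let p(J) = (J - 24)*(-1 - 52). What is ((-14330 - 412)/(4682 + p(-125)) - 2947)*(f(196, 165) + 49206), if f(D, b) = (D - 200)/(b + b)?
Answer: -2867553490708/19767 ≈ -1.4507e+8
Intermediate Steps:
p(J) = 1272 - 53*J (p(J) = (-24 + J)*(-53) = 1272 - 53*J)
f(D, b) = (-200 + D)/(2*b) (f(D, b) = (-200 + D)/((2*b)) = (-200 + D)*(1/(2*b)) = (-200 + D)/(2*b))
((-14330 - 412)/(4682 + p(-125)) - 2947)*(f(196, 165) + 49206) = ((-14330 - 412)/(4682 + (1272 - 53*(-125))) - 2947)*((1/2)*(-200 + 196)/165 + 49206) = (-14742/(4682 + (1272 + 6625)) - 2947)*((1/2)*(1/165)*(-4) + 49206) = (-14742/(4682 + 7897) - 2947)*(-2/165 + 49206) = (-14742/12579 - 2947)*(8118988/165) = (-14742*1/12579 - 2947)*(8118988/165) = (-702/599 - 2947)*(8118988/165) = -1765955/599*8118988/165 = -2867553490708/19767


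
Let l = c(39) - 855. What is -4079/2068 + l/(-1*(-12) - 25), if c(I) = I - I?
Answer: 1715113/26884 ≈ 63.797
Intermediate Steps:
c(I) = 0
l = -855 (l = 0 - 855 = -855)
-4079/2068 + l/(-1*(-12) - 25) = -4079/2068 - 855/(-1*(-12) - 25) = -4079*1/2068 - 855/(12 - 25) = -4079/2068 - 855/(-13) = -4079/2068 - 855*(-1/13) = -4079/2068 + 855/13 = 1715113/26884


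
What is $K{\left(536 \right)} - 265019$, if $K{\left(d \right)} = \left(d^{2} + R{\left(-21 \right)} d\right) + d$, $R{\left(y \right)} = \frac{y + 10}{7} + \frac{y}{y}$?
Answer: $\frac{157547}{7} \approx 22507.0$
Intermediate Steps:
$R{\left(y \right)} = \frac{17}{7} + \frac{y}{7}$ ($R{\left(y \right)} = \left(10 + y\right) \frac{1}{7} + 1 = \left(\frac{10}{7} + \frac{y}{7}\right) + 1 = \frac{17}{7} + \frac{y}{7}$)
$K{\left(d \right)} = d^{2} + \frac{3 d}{7}$ ($K{\left(d \right)} = \left(d^{2} + \left(\frac{17}{7} + \frac{1}{7} \left(-21\right)\right) d\right) + d = \left(d^{2} + \left(\frac{17}{7} - 3\right) d\right) + d = \left(d^{2} - \frac{4 d}{7}\right) + d = d^{2} + \frac{3 d}{7}$)
$K{\left(536 \right)} - 265019 = \frac{1}{7} \cdot 536 \left(3 + 7 \cdot 536\right) - 265019 = \frac{1}{7} \cdot 536 \left(3 + 3752\right) - 265019 = \frac{1}{7} \cdot 536 \cdot 3755 - 265019 = \frac{2012680}{7} - 265019 = \frac{157547}{7}$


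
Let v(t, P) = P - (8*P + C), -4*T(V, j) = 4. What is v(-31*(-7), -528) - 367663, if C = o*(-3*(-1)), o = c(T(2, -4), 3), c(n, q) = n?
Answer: -363964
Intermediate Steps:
T(V, j) = -1 (T(V, j) = -¼*4 = -1)
o = -1
C = -3 (C = -(-3)*(-1) = -1*3 = -3)
v(t, P) = 3 - 7*P (v(t, P) = P - (8*P - 3) = P - (-3 + 8*P) = P + (3 - 8*P) = 3 - 7*P)
v(-31*(-7), -528) - 367663 = (3 - 7*(-528)) - 367663 = (3 + 3696) - 367663 = 3699 - 367663 = -363964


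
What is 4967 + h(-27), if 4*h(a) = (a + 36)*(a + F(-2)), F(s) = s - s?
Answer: 19625/4 ≈ 4906.3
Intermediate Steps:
F(s) = 0
h(a) = a*(36 + a)/4 (h(a) = ((a + 36)*(a + 0))/4 = ((36 + a)*a)/4 = (a*(36 + a))/4 = a*(36 + a)/4)
4967 + h(-27) = 4967 + (¼)*(-27)*(36 - 27) = 4967 + (¼)*(-27)*9 = 4967 - 243/4 = 19625/4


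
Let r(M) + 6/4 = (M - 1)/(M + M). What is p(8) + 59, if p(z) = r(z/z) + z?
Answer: 131/2 ≈ 65.500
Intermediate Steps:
r(M) = -3/2 + (-1 + M)/(2*M) (r(M) = -3/2 + (M - 1)/(M + M) = -3/2 + (-1 + M)/((2*M)) = -3/2 + (-1 + M)*(1/(2*M)) = -3/2 + (-1 + M)/(2*M))
p(z) = -3/2 + z (p(z) = (-1/2 - z/z)/((z/z)) + z = (-1/2 - 1*1)/1 + z = 1*(-1/2 - 1) + z = 1*(-3/2) + z = -3/2 + z)
p(8) + 59 = (-3/2 + 8) + 59 = 13/2 + 59 = 131/2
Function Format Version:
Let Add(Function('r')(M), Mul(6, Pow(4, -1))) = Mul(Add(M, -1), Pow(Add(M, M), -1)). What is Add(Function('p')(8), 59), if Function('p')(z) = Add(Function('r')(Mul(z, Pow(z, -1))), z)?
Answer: Rational(131, 2) ≈ 65.500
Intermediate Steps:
Function('r')(M) = Add(Rational(-3, 2), Mul(Rational(1, 2), Pow(M, -1), Add(-1, M))) (Function('r')(M) = Add(Rational(-3, 2), Mul(Add(M, -1), Pow(Add(M, M), -1))) = Add(Rational(-3, 2), Mul(Add(-1, M), Pow(Mul(2, M), -1))) = Add(Rational(-3, 2), Mul(Add(-1, M), Mul(Rational(1, 2), Pow(M, -1)))) = Add(Rational(-3, 2), Mul(Rational(1, 2), Pow(M, -1), Add(-1, M))))
Function('p')(z) = Add(Rational(-3, 2), z) (Function('p')(z) = Add(Mul(Pow(Mul(z, Pow(z, -1)), -1), Add(Rational(-1, 2), Mul(-1, Mul(z, Pow(z, -1))))), z) = Add(Mul(Pow(1, -1), Add(Rational(-1, 2), Mul(-1, 1))), z) = Add(Mul(1, Add(Rational(-1, 2), -1)), z) = Add(Mul(1, Rational(-3, 2)), z) = Add(Rational(-3, 2), z))
Add(Function('p')(8), 59) = Add(Add(Rational(-3, 2), 8), 59) = Add(Rational(13, 2), 59) = Rational(131, 2)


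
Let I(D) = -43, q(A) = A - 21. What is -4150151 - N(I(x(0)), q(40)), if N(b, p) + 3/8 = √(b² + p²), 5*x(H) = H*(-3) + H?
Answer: -33201205/8 - √2210 ≈ -4.1502e+6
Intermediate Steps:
q(A) = -21 + A
x(H) = -2*H/5 (x(H) = (H*(-3) + H)/5 = (-3*H + H)/5 = (-2*H)/5 = -2*H/5)
N(b, p) = -3/8 + √(b² + p²)
-4150151 - N(I(x(0)), q(40)) = -4150151 - (-3/8 + √((-43)² + (-21 + 40)²)) = -4150151 - (-3/8 + √(1849 + 19²)) = -4150151 - (-3/8 + √(1849 + 361)) = -4150151 - (-3/8 + √2210) = -4150151 + (3/8 - √2210) = -33201205/8 - √2210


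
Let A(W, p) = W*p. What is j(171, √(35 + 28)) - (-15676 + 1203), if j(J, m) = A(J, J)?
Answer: 43714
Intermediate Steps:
j(J, m) = J² (j(J, m) = J*J = J²)
j(171, √(35 + 28)) - (-15676 + 1203) = 171² - (-15676 + 1203) = 29241 - 1*(-14473) = 29241 + 14473 = 43714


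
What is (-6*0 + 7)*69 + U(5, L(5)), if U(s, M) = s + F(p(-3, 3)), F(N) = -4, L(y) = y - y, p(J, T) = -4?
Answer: 484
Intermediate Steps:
L(y) = 0
U(s, M) = -4 + s (U(s, M) = s - 4 = -4 + s)
(-6*0 + 7)*69 + U(5, L(5)) = (-6*0 + 7)*69 + (-4 + 5) = (0 + 7)*69 + 1 = 7*69 + 1 = 483 + 1 = 484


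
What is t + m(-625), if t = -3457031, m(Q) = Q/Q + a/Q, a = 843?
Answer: -2160644593/625 ≈ -3.4570e+6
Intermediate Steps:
m(Q) = 1 + 843/Q (m(Q) = Q/Q + 843/Q = 1 + 843/Q)
t + m(-625) = -3457031 + (843 - 625)/(-625) = -3457031 - 1/625*218 = -3457031 - 218/625 = -2160644593/625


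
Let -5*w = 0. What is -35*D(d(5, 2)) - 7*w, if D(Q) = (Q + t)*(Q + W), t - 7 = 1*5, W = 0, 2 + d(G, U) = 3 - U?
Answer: 385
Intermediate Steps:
w = 0 (w = -1/5*0 = 0)
d(G, U) = 1 - U (d(G, U) = -2 + (3 - U) = 1 - U)
t = 12 (t = 7 + 1*5 = 7 + 5 = 12)
D(Q) = Q*(12 + Q) (D(Q) = (Q + 12)*(Q + 0) = (12 + Q)*Q = Q*(12 + Q))
-35*D(d(5, 2)) - 7*w = -35*(1 - 1*2)*(12 + (1 - 1*2)) - 7*0 = -35*(1 - 2)*(12 + (1 - 2)) + 0 = -(-35)*(12 - 1) + 0 = -(-35)*11 + 0 = -35*(-11) + 0 = 385 + 0 = 385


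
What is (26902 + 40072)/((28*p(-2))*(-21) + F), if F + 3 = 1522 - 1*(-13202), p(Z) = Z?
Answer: 66974/15897 ≈ 4.2130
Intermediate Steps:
F = 14721 (F = -3 + (1522 - 1*(-13202)) = -3 + (1522 + 13202) = -3 + 14724 = 14721)
(26902 + 40072)/((28*p(-2))*(-21) + F) = (26902 + 40072)/((28*(-2))*(-21) + 14721) = 66974/(-56*(-21) + 14721) = 66974/(1176 + 14721) = 66974/15897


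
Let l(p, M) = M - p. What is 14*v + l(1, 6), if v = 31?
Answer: 439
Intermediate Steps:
14*v + l(1, 6) = 14*31 + (6 - 1*1) = 434 + (6 - 1) = 434 + 5 = 439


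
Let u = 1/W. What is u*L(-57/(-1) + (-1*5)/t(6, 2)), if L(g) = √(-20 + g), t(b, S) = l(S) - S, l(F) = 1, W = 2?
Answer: √42/2 ≈ 3.2404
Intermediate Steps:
t(b, S) = 1 - S
u = ½ (u = 1/2 = ½ ≈ 0.50000)
u*L(-57/(-1) + (-1*5)/t(6, 2)) = √(-20 + (-57/(-1) + (-1*5)/(1 - 1*2)))/2 = √(-20 + (-57*(-1) - 5/(1 - 2)))/2 = √(-20 + (57 - 5/(-1)))/2 = √(-20 + (57 - 5*(-1)))/2 = √(-20 + (57 + 5))/2 = √(-20 + 62)/2 = √42/2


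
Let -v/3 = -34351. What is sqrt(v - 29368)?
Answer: sqrt(73685) ≈ 271.45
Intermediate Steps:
v = 103053 (v = -3*(-34351) = 103053)
sqrt(v - 29368) = sqrt(103053 - 29368) = sqrt(73685)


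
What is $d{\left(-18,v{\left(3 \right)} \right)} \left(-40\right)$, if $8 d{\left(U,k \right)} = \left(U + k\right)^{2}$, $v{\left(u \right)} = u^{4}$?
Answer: $-19845$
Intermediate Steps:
$d{\left(U,k \right)} = \frac{\left(U + k\right)^{2}}{8}$
$d{\left(-18,v{\left(3 \right)} \right)} \left(-40\right) = \frac{\left(-18 + 3^{4}\right)^{2}}{8} \left(-40\right) = \frac{\left(-18 + 81\right)^{2}}{8} \left(-40\right) = \frac{63^{2}}{8} \left(-40\right) = \frac{1}{8} \cdot 3969 \left(-40\right) = \frac{3969}{8} \left(-40\right) = -19845$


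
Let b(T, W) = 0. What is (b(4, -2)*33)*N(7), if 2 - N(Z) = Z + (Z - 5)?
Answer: 0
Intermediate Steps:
N(Z) = 7 - 2*Z (N(Z) = 2 - (Z + (Z - 5)) = 2 - (Z + (-5 + Z)) = 2 - (-5 + 2*Z) = 2 + (5 - 2*Z) = 7 - 2*Z)
(b(4, -2)*33)*N(7) = (0*33)*(7 - 2*7) = 0*(7 - 14) = 0*(-7) = 0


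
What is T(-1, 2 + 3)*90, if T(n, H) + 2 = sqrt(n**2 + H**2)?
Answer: -180 + 90*sqrt(26) ≈ 278.91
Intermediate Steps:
T(n, H) = -2 + sqrt(H**2 + n**2) (T(n, H) = -2 + sqrt(n**2 + H**2) = -2 + sqrt(H**2 + n**2))
T(-1, 2 + 3)*90 = (-2 + sqrt((2 + 3)**2 + (-1)**2))*90 = (-2 + sqrt(5**2 + 1))*90 = (-2 + sqrt(25 + 1))*90 = (-2 + sqrt(26))*90 = -180 + 90*sqrt(26)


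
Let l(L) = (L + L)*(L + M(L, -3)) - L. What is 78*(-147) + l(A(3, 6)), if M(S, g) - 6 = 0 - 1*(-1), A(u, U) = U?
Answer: -11316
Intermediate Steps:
M(S, g) = 7 (M(S, g) = 6 + (0 - 1*(-1)) = 6 + (0 + 1) = 6 + 1 = 7)
l(L) = -L + 2*L*(7 + L) (l(L) = (L + L)*(L + 7) - L = (2*L)*(7 + L) - L = 2*L*(7 + L) - L = -L + 2*L*(7 + L))
78*(-147) + l(A(3, 6)) = 78*(-147) + 6*(13 + 2*6) = -11466 + 6*(13 + 12) = -11466 + 6*25 = -11466 + 150 = -11316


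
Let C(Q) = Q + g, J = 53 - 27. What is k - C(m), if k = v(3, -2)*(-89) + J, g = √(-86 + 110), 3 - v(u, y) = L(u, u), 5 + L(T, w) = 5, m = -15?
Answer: -226 - 2*√6 ≈ -230.90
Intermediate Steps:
J = 26
L(T, w) = 0 (L(T, w) = -5 + 5 = 0)
v(u, y) = 3 (v(u, y) = 3 - 1*0 = 3 + 0 = 3)
g = 2*√6 (g = √24 = 2*√6 ≈ 4.8990)
C(Q) = Q + 2*√6
k = -241 (k = 3*(-89) + 26 = -267 + 26 = -241)
k - C(m) = -241 - (-15 + 2*√6) = -241 + (15 - 2*√6) = -226 - 2*√6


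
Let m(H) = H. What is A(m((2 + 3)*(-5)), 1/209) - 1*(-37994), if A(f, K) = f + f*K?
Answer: 7935496/209 ≈ 37969.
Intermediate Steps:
A(f, K) = f + K*f
A(m((2 + 3)*(-5)), 1/209) - 1*(-37994) = ((2 + 3)*(-5))*(1 + 1/209) - 1*(-37994) = (5*(-5))*(1 + 1/209) + 37994 = -25*210/209 + 37994 = -5250/209 + 37994 = 7935496/209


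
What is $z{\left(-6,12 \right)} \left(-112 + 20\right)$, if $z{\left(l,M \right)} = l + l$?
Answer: $1104$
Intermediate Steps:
$z{\left(l,M \right)} = 2 l$
$z{\left(-6,12 \right)} \left(-112 + 20\right) = 2 \left(-6\right) \left(-112 + 20\right) = \left(-12\right) \left(-92\right) = 1104$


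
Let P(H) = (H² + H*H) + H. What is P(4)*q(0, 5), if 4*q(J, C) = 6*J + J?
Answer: 0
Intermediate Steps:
q(J, C) = 7*J/4 (q(J, C) = (6*J + J)/4 = (7*J)/4 = 7*J/4)
P(H) = H + 2*H² (P(H) = (H² + H²) + H = 2*H² + H = H + 2*H²)
P(4)*q(0, 5) = (4*(1 + 2*4))*((7/4)*0) = (4*(1 + 8))*0 = (4*9)*0 = 36*0 = 0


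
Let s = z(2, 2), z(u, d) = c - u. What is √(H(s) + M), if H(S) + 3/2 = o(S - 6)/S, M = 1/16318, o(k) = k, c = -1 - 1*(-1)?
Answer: √166427282/8159 ≈ 1.5812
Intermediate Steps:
c = 0 (c = -1 + 1 = 0)
z(u, d) = -u (z(u, d) = 0 - u = -u)
M = 1/16318 ≈ 6.1282e-5
s = -2 (s = -1*2 = -2)
H(S) = -3/2 + (-6 + S)/S (H(S) = -3/2 + (S - 6)/S = -3/2 + (-6 + S)/S)
√(H(s) + M) = √((½)*(-12 - 1*(-2))/(-2) + 1/16318) = √((½)*(-½)*(-12 + 2) + 1/16318) = √((½)*(-½)*(-10) + 1/16318) = √(5/2 + 1/16318) = √(20398/8159) = √166427282/8159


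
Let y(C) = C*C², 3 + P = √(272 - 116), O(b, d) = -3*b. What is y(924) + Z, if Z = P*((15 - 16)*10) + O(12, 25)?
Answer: 788889018 - 20*√39 ≈ 7.8889e+8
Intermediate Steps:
P = -3 + 2*√39 (P = -3 + √(272 - 116) = -3 + √156 = -3 + 2*√39 ≈ 9.4900)
Z = -6 - 20*√39 (Z = (-3 + 2*√39)*((15 - 16)*10) - 3*12 = (-3 + 2*√39)*(-1*10) - 36 = (-3 + 2*√39)*(-10) - 36 = (30 - 20*√39) - 36 = -6 - 20*√39 ≈ -130.90)
y(C) = C³
y(924) + Z = 924³ + (-6 - 20*√39) = 788889024 + (-6 - 20*√39) = 788889018 - 20*√39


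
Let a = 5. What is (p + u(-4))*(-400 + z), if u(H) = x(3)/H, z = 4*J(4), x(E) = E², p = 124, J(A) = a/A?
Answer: -192365/4 ≈ -48091.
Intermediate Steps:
J(A) = 5/A
z = 5 (z = 4*(5/4) = 5)
u(H) = 9/H (u(H) = 3²/H = 9/H)
(p + u(-4))*(-400 + z) = (124 + 9/(-4))*(-400 + 5) = (124 + 9*(-¼))*(-395) = (124 - 9/4)*(-395) = (487/4)*(-395) = -192365/4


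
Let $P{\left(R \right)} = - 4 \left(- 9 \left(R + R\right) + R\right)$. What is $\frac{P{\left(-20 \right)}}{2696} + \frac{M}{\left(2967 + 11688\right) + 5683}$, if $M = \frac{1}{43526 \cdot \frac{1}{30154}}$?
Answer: $- \frac{75239621031}{149161556278} \approx -0.50442$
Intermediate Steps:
$M = \frac{15077}{21763}$ ($M = \frac{1}{43526 \cdot \frac{1}{30154}} = \frac{1}{\frac{21763}{15077}} = \frac{15077}{21763} \approx 0.69278$)
$P{\left(R \right)} = 68 R$ ($P{\left(R \right)} = - 4 \left(- 9 \cdot 2 R + R\right) = - 4 \left(- 18 R + R\right) = - 4 \left(- 17 R\right) = 68 R$)
$\frac{P{\left(-20 \right)}}{2696} + \frac{M}{\left(2967 + 11688\right) + 5683} = \frac{68 \left(-20\right)}{2696} + \frac{15077}{21763 \left(\left(2967 + 11688\right) + 5683\right)} = \left(-1360\right) \frac{1}{2696} + \frac{15077}{21763 \left(14655 + 5683\right)} = - \frac{170}{337} + \frac{15077}{21763 \cdot 20338} = - \frac{170}{337} + \frac{15077}{21763} \cdot \frac{1}{20338} = - \frac{170}{337} + \frac{15077}{442615894} = - \frac{75239621031}{149161556278}$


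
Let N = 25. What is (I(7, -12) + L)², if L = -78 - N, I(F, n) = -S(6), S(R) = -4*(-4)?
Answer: 14161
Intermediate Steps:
S(R) = 16
I(F, n) = -16 (I(F, n) = -1*16 = -16)
L = -103 (L = -78 - 1*25 = -78 - 25 = -103)
(I(7, -12) + L)² = (-16 - 103)² = (-119)² = 14161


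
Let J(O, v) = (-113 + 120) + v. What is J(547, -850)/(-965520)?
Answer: 281/321840 ≈ 0.00087310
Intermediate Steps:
J(O, v) = 7 + v
J(547, -850)/(-965520) = (7 - 850)/(-965520) = -843*(-1/965520) = 281/321840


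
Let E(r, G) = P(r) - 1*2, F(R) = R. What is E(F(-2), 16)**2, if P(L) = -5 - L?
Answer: 25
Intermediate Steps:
E(r, G) = -7 - r (E(r, G) = (-5 - r) - 1*2 = (-5 - r) - 2 = -7 - r)
E(F(-2), 16)**2 = (-7 - 1*(-2))**2 = (-7 + 2)**2 = (-5)**2 = 25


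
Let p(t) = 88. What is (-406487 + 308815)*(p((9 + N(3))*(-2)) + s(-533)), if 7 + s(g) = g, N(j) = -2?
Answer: 44147744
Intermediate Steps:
s(g) = -7 + g
(-406487 + 308815)*(p((9 + N(3))*(-2)) + s(-533)) = (-406487 + 308815)*(88 + (-7 - 533)) = -97672*(88 - 540) = -97672*(-452) = 44147744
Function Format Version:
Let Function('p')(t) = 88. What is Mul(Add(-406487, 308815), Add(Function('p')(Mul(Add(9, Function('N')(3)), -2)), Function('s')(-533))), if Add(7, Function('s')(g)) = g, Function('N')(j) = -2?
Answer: 44147744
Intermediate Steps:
Function('s')(g) = Add(-7, g)
Mul(Add(-406487, 308815), Add(Function('p')(Mul(Add(9, Function('N')(3)), -2)), Function('s')(-533))) = Mul(Add(-406487, 308815), Add(88, Add(-7, -533))) = Mul(-97672, Add(88, -540)) = Mul(-97672, -452) = 44147744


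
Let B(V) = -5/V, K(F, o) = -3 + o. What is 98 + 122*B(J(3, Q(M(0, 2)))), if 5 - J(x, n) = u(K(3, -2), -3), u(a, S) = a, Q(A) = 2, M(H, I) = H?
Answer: 37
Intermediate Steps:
J(x, n) = 10 (J(x, n) = 5 - (-3 - 2) = 5 - 1*(-5) = 5 + 5 = 10)
98 + 122*B(J(3, Q(M(0, 2)))) = 98 + 122*(-5/10) = 98 + 122*(-5*1/10) = 98 + 122*(-1/2) = 98 - 61 = 37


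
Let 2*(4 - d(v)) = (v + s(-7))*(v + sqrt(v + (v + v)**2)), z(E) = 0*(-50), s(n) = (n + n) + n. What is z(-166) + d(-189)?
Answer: -19841 + 315*sqrt(15855) ≈ 19823.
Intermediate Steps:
s(n) = 3*n (s(n) = 2*n + n = 3*n)
z(E) = 0
d(v) = 4 - (-21 + v)*(v + sqrt(v + 4*v**2))/2 (d(v) = 4 - (v + 3*(-7))*(v + sqrt(v + (v + v)**2))/2 = 4 - (v - 21)*(v + sqrt(v + (2*v)**2))/2 = 4 - (-21 + v)*(v + sqrt(v + 4*v**2))/2)
z(-166) + d(-189) = 0 + (4 - 1/2*(-189)**2 + (21/2)*(-189) + 21*sqrt(-189*(1 + 4*(-189)))/2 - 1/2*(-189)*sqrt(-189*(1 + 4*(-189)))) = 0 + (4 - 1/2*35721 - 3969/2 + 21*sqrt(-189*(1 - 756))/2 - 1/2*(-189)*sqrt(-189*(1 - 756))) = 0 + (4 - 35721/2 - 3969/2 + 21*sqrt(-189*(-755))/2 - 1/2*(-189)*sqrt(-189*(-755))) = 0 + (4 - 35721/2 - 3969/2 + 21*sqrt(142695)/2 - 1/2*(-189)*sqrt(142695)) = 0 + (4 - 35721/2 - 3969/2 + 21*(3*sqrt(15855))/2 - 1/2*(-189)*3*sqrt(15855)) = 0 + (4 - 35721/2 - 3969/2 + 63*sqrt(15855)/2 + 567*sqrt(15855)/2) = 0 + (-19841 + 315*sqrt(15855)) = -19841 + 315*sqrt(15855)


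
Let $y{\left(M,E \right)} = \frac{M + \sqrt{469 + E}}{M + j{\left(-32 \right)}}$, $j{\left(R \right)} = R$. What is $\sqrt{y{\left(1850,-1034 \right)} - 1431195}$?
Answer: $\frac{\sqrt{-525585953320 + 202 i \sqrt{565}}}{606} \approx 5.4645 \cdot 10^{-6} + 1196.3 i$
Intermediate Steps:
$y{\left(M,E \right)} = \frac{M + \sqrt{469 + E}}{-32 + M}$ ($y{\left(M,E \right)} = \frac{M + \sqrt{469 + E}}{M - 32} = \frac{M + \sqrt{469 + E}}{-32 + M}$)
$\sqrt{y{\left(1850,-1034 \right)} - 1431195} = \sqrt{\frac{1850 + \sqrt{469 - 1034}}{-32 + 1850} - 1431195} = \sqrt{\frac{1850 + \sqrt{-565}}{1818} - 1431195} = \sqrt{\frac{1850 + i \sqrt{565}}{1818} - 1431195} = \sqrt{\left(\frac{925}{909} + \frac{i \sqrt{565}}{1818}\right) - 1431195} = \sqrt{- \frac{1300955330}{909} + \frac{i \sqrt{565}}{1818}}$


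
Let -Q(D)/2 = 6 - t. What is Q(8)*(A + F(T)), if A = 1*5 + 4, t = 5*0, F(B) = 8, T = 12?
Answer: -204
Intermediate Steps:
t = 0
A = 9 (A = 5 + 4 = 9)
Q(D) = -12 (Q(D) = -2*(6 - 1*0) = -2*(6 + 0) = -2*6 = -12)
Q(8)*(A + F(T)) = -12*(9 + 8) = -12*17 = -204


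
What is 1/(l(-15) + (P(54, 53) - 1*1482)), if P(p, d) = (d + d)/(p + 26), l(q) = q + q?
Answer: -40/60427 ≈ -0.00066196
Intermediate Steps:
l(q) = 2*q
P(p, d) = 2*d/(26 + p) (P(p, d) = (2*d)/(26 + p) = 2*d/(26 + p))
1/(l(-15) + (P(54, 53) - 1*1482)) = 1/(2*(-15) + (2*53/(26 + 54) - 1*1482)) = 1/(-30 + (2*53/80 - 1482)) = 1/(-30 + (2*53*(1/80) - 1482)) = 1/(-30 + (53/40 - 1482)) = 1/(-30 - 59227/40) = 1/(-60427/40) = -40/60427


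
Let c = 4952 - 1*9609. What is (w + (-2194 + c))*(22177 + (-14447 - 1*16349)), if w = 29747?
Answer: -197340624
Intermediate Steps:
c = -4657 (c = 4952 - 9609 = -4657)
(w + (-2194 + c))*(22177 + (-14447 - 1*16349)) = (29747 + (-2194 - 4657))*(22177 + (-14447 - 1*16349)) = (29747 - 6851)*(22177 + (-14447 - 16349)) = 22896*(22177 - 30796) = 22896*(-8619) = -197340624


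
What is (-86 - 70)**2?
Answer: 24336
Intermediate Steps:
(-86 - 70)**2 = (-156)**2 = 24336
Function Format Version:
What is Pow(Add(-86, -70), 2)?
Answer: 24336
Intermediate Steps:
Pow(Add(-86, -70), 2) = Pow(-156, 2) = 24336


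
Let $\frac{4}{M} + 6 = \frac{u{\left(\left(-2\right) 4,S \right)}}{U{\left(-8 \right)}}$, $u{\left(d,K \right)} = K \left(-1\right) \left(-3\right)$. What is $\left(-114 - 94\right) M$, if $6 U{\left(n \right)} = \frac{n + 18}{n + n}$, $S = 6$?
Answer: $\frac{2080}{447} \approx 4.6532$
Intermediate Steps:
$U{\left(n \right)} = \frac{18 + n}{12 n}$ ($U{\left(n \right)} = \frac{\left(n + 18\right) \frac{1}{n + n}}{6} = \frac{\left(18 + n\right) \frac{1}{2 n}}{6} = \frac{\frac{1}{2} \frac{1}{n} \left(18 + n\right)}{6} = \frac{18 + n}{12 n}$)
$u{\left(d,K \right)} = 3 K$ ($u{\left(d,K \right)} = - K \left(-3\right) = 3 K$)
$M = - \frac{10}{447}$ ($M = \frac{4}{-6 + \frac{3 \cdot 6}{\frac{1}{12} \frac{1}{-8} \left(18 - 8\right)}} = \frac{4}{-6 + \frac{18}{\frac{1}{12} \left(- \frac{1}{8}\right) 10}} = \frac{4}{-6 + \frac{18}{- \frac{5}{48}}} = \frac{4}{-6 + 18 \left(- \frac{48}{5}\right)} = \frac{4}{-6 - \frac{864}{5}} = \frac{4}{- \frac{894}{5}} = 4 \left(- \frac{5}{894}\right) = - \frac{10}{447} \approx -0.022371$)
$\left(-114 - 94\right) M = \left(-114 - 94\right) \left(- \frac{10}{447}\right) = \left(-208\right) \left(- \frac{10}{447}\right) = \frac{2080}{447}$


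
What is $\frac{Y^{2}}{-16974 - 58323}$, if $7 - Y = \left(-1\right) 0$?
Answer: $- \frac{49}{75297} \approx -0.00065076$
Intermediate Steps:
$Y = 7$ ($Y = 7 - \left(-1\right) 0 = 7 - 0 = 7 + 0 = 7$)
$\frac{Y^{2}}{-16974 - 58323} = \frac{7^{2}}{-16974 - 58323} = \frac{1}{-75297} \cdot 49 = \left(- \frac{1}{75297}\right) 49 = - \frac{49}{75297}$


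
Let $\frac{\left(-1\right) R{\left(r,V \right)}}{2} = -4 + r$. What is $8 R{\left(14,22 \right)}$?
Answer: $-160$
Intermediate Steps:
$R{\left(r,V \right)} = 8 - 2 r$ ($R{\left(r,V \right)} = - 2 \left(-4 + r\right) = 8 - 2 r$)
$8 R{\left(14,22 \right)} = 8 \left(8 - 28\right) = 8 \left(-20\right) = -160$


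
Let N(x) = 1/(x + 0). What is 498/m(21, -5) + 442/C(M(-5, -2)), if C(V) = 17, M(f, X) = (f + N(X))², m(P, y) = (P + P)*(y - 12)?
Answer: 3011/119 ≈ 25.303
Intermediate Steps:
N(x) = 1/x
m(P, y) = 2*P*(-12 + y) (m(P, y) = (2*P)*(-12 + y) = 2*P*(-12 + y))
M(f, X) = (f + 1/X)²
498/m(21, -5) + 442/C(M(-5, -2)) = 498/((2*21*(-12 - 5))) + 442/17 = 498/((2*21*(-17))) + 442*(1/17) = 498/(-714) + 26 = 498*(-1/714) + 26 = -83/119 + 26 = 3011/119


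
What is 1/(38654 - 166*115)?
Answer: 1/19564 ≈ 5.1114e-5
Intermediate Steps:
1/(38654 - 166*115) = 1/(38654 - 19090) = 1/19564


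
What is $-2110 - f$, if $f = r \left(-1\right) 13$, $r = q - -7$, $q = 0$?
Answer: $-2019$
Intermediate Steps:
$r = 7$ ($r = 0 - -7 = 0 + 7 = 7$)
$f = -91$ ($f = 7 \left(-1\right) 13 = \left(-7\right) 13 = -91$)
$-2110 - f = -2110 - -91 = -2110 + 91 = -2019$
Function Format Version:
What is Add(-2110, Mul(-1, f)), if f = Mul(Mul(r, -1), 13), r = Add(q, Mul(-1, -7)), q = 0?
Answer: -2019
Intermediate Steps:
r = 7 (r = Add(0, Mul(-1, -7)) = Add(0, 7) = 7)
f = -91 (f = Mul(Mul(7, -1), 13) = Mul(-7, 13) = -91)
Add(-2110, Mul(-1, f)) = Add(-2110, Mul(-1, -91)) = Add(-2110, 91) = -2019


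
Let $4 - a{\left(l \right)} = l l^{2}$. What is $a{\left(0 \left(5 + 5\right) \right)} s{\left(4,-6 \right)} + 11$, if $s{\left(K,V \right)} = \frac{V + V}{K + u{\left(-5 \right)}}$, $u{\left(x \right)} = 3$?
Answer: $\frac{29}{7} \approx 4.1429$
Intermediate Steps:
$s{\left(K,V \right)} = \frac{2 V}{3 + K}$ ($s{\left(K,V \right)} = \frac{V + V}{K + 3} = \frac{2 V}{3 + K}$)
$a{\left(l \right)} = 4 - l^{3}$ ($a{\left(l \right)} = 4 - l l^{2} = 4 - l^{3}$)
$a{\left(0 \left(5 + 5\right) \right)} s{\left(4,-6 \right)} + 11 = \left(4 - \left(0 \left(5 + 5\right)\right)^{3}\right) 2 \left(-6\right) \frac{1}{3 + 4} + 11 = \left(4 - \left(0 \cdot 10\right)^{3}\right) 2 \left(-6\right) \frac{1}{7} + 11 = \left(4 - 0^{3}\right) 2 \left(-6\right) \frac{1}{7} + 11 = \left(4 - 0\right) \left(- \frac{12}{7}\right) + 11 = \left(4 + 0\right) \left(- \frac{12}{7}\right) + 11 = 4 \left(- \frac{12}{7}\right) + 11 = - \frac{48}{7} + 11 = \frac{29}{7}$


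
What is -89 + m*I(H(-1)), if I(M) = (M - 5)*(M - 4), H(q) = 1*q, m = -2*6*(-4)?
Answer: 1351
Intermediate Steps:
m = 48 (m = -12*(-4) = 48)
H(q) = q
I(M) = (-5 + M)*(-4 + M)
-89 + m*I(H(-1)) = -89 + 48*(20 + (-1)² - 9*(-1)) = -89 + 48*(20 + 1 + 9) = -89 + 48*30 = -89 + 1440 = 1351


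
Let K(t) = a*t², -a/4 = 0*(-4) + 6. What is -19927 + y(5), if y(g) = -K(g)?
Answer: -19327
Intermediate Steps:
a = -24 (a = -4*(0*(-4) + 6) = -4*(0 + 6) = -4*6 = -24)
K(t) = -24*t²
y(g) = 24*g² (y(g) = -(-24)*g² = 24*g²)
-19927 + y(5) = -19927 + 24*5² = -19927 + 24*25 = -19927 + 600 = -19327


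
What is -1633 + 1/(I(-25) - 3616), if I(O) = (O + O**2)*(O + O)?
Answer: -54894929/33616 ≈ -1633.0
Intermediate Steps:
I(O) = 2*O*(O + O**2) (I(O) = (O + O**2)*(2*O) = 2*O*(O + O**2))
-1633 + 1/(I(-25) - 3616) = -1633 + 1/(2*(-25)**2*(1 - 25) - 3616) = -1633 + 1/(2*625*(-24) - 3616) = -1633 + 1/(-30000 - 3616) = -1633 + 1/(-33616) = -1633 - 1/33616 = -54894929/33616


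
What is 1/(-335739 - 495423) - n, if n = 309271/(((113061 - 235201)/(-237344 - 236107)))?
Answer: -60851308381688471/50759063340 ≈ -1.1988e+6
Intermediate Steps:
n = 146424664221/122140 (n = 309271/((-122140/(-473451))) = 309271/((-122140*(-1/473451))) = 309271/(122140/473451) = 309271*(473451/122140) = 146424664221/122140 ≈ 1.1988e+6)
1/(-335739 - 495423) - n = 1/(-335739 - 495423) - 1*146424664221/122140 = 1/(-831162) - 146424664221/122140 = -1/831162 - 146424664221/122140 = -60851308381688471/50759063340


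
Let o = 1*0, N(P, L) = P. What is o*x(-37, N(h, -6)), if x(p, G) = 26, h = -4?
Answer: 0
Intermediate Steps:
o = 0
o*x(-37, N(h, -6)) = 0*26 = 0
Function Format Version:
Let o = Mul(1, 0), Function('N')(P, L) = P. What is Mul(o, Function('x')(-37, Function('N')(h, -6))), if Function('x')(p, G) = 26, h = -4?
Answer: 0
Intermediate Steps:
o = 0
Mul(o, Function('x')(-37, Function('N')(h, -6))) = Mul(0, 26) = 0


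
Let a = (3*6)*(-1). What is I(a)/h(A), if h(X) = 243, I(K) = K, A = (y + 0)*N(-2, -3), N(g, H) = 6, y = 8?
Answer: -2/27 ≈ -0.074074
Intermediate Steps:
a = -18 (a = 18*(-1) = -18)
A = 48 (A = (8 + 0)*6 = 8*6 = 48)
I(a)/h(A) = -18/243 = -18*1/243 = -2/27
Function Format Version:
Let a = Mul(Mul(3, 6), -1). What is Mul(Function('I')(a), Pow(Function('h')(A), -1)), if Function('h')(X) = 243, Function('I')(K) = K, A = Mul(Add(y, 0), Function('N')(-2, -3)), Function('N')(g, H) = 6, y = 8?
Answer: Rational(-2, 27) ≈ -0.074074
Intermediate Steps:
a = -18 (a = Mul(18, -1) = -18)
A = 48 (A = Mul(Add(8, 0), 6) = Mul(8, 6) = 48)
Mul(Function('I')(a), Pow(Function('h')(A), -1)) = Mul(-18, Pow(243, -1)) = Mul(-18, Rational(1, 243)) = Rational(-2, 27)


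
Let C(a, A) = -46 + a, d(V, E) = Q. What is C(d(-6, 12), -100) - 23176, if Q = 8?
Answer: -23214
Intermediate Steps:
d(V, E) = 8
C(d(-6, 12), -100) - 23176 = (-46 + 8) - 23176 = -38 - 23176 = -23214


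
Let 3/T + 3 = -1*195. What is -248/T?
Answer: 16368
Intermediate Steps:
T = -1/66 (T = 3/(-3 - 1*195) = 3/(-3 - 195) = 3/(-198) = 3*(-1/198) = -1/66 ≈ -0.015152)
-248/T = -248/(-1/66) = -248*(-66) = 16368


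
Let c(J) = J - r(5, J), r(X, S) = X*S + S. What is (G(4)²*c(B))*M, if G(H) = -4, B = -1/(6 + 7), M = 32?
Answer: 2560/13 ≈ 196.92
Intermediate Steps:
r(X, S) = S + S*X (r(X, S) = S*X + S = S + S*X)
B = -1/13 ≈ -0.076923
c(J) = -5*J (c(J) = J - J*(1 + 5) = J - J*6 = J - 6*J = -5*J)
(G(4)²*c(B))*M = ((-4)²*(-5*(-1/13)))*32 = (16*(5/13))*32 = (80/13)*32 = 2560/13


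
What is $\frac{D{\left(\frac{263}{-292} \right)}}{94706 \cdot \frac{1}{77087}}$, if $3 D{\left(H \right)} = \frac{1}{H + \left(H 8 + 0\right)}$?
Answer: $- \frac{11254702}{336253653} \approx -0.033471$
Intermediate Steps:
$D{\left(H \right)} = \frac{1}{27 H}$ ($D{\left(H \right)} = \frac{1}{3 \left(H + \left(H 8 + 0\right)\right)} = \frac{1}{3 \left(H + \left(8 H + 0\right)\right)} = \frac{1}{3 \left(H + 8 H\right)} = \frac{1}{3 \cdot 9 H} = \frac{\frac{1}{9} \frac{1}{H}}{3} = \frac{1}{27 H}$)
$\frac{D{\left(\frac{263}{-292} \right)}}{94706 \cdot \frac{1}{77087}} = \frac{\frac{1}{27} \frac{1}{263 \frac{1}{-292}}}{94706 \cdot \frac{1}{77087}} = \frac{\frac{1}{27} \frac{1}{263 \left(- \frac{1}{292}\right)}}{94706 \cdot \frac{1}{77087}} = \frac{\frac{1}{27} \frac{1}{- \frac{263}{292}}}{\frac{94706}{77087}} = \frac{1}{27} \left(- \frac{292}{263}\right) \frac{77087}{94706} = \left(- \frac{292}{7101}\right) \frac{77087}{94706} = - \frac{11254702}{336253653}$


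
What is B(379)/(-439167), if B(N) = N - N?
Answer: 0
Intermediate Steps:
B(N) = 0
B(379)/(-439167) = 0/(-439167) = 0*(-1/439167) = 0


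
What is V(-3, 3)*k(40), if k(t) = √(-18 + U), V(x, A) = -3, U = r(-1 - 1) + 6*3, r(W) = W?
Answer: -3*I*√2 ≈ -4.2426*I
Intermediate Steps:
U = 16 (U = (-1 - 1) + 6*3 = -2 + 18 = 16)
k(t) = I*√2 (k(t) = √(-18 + 16) = √(-2) = I*√2)
V(-3, 3)*k(40) = -3*I*√2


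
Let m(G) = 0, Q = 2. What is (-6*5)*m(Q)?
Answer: 0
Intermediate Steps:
(-6*5)*m(Q) = -6*5*0 = -30*0 = 0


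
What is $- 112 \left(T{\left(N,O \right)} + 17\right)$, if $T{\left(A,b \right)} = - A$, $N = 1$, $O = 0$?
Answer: $-1792$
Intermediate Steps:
$- 112 \left(T{\left(N,O \right)} + 17\right) = - 112 \left(\left(-1\right) 1 + 17\right) = - 112 \left(-1 + 17\right) = \left(-112\right) 16 = -1792$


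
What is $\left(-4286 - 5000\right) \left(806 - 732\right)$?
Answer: $-687164$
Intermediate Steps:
$\left(-4286 - 5000\right) \left(806 - 732\right) = \left(-9286\right) 74 = -687164$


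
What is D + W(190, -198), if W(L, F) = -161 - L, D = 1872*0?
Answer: -351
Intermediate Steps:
D = 0
D + W(190, -198) = 0 + (-161 - 1*190) = 0 + (-161 - 190) = 0 - 351 = -351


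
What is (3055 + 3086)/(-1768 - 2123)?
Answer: -2047/1297 ≈ -1.5783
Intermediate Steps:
(3055 + 3086)/(-1768 - 2123) = 6141/(-3891) = 6141*(-1/3891) = -2047/1297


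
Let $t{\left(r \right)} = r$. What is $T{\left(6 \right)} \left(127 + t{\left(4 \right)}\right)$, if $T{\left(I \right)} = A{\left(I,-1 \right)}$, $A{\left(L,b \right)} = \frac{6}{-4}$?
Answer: $- \frac{393}{2} \approx -196.5$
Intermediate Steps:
$A{\left(L,b \right)} = - \frac{3}{2}$ ($A{\left(L,b \right)} = 6 \left(- \frac{1}{4}\right) = - \frac{3}{2}$)
$T{\left(I \right)} = - \frac{3}{2}$
$T{\left(6 \right)} \left(127 + t{\left(4 \right)}\right) = - \frac{3 \left(127 + 4\right)}{2} = \left(- \frac{3}{2}\right) 131 = - \frac{393}{2}$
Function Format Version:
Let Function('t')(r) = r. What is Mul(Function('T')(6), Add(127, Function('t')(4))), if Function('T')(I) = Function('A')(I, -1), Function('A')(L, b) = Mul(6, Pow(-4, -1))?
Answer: Rational(-393, 2) ≈ -196.50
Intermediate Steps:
Function('A')(L, b) = Rational(-3, 2) (Function('A')(L, b) = Mul(6, Rational(-1, 4)) = Rational(-3, 2))
Function('T')(I) = Rational(-3, 2)
Mul(Function('T')(6), Add(127, Function('t')(4))) = Mul(Rational(-3, 2), Add(127, 4)) = Mul(Rational(-3, 2), 131) = Rational(-393, 2)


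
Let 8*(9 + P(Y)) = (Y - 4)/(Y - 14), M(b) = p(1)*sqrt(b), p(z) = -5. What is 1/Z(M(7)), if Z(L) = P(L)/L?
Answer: 14000/125841 + 65240*sqrt(7)/125841 ≈ 1.4829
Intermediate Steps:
M(b) = -5*sqrt(b)
P(Y) = -9 + (-4 + Y)/(8*(-14 + Y)) (P(Y) = -9 + ((Y - 4)/(Y - 14))/8 = -9 + ((-4 + Y)/(-14 + Y))/8 = -9 + (-4 + Y)/(8*(-14 + Y)))
Z(L) = (1004 - 71*L)/(8*L*(-14 + L)) (Z(L) = ((1004 - 71*L)/(8*(-14 + L)))/L = (1004 - 71*L)/(8*L*(-14 + L)))
1/Z(M(7)) = 1/((1004 - (-355)*sqrt(7))/(8*((-5*sqrt(7)))*(-14 - 5*sqrt(7)))) = 1/((-sqrt(7)/35)*(1004 + 355*sqrt(7))/(8*(-14 - 5*sqrt(7)))) = 1/(-sqrt(7)*(1004 + 355*sqrt(7))/(280*(-14 - 5*sqrt(7)))) = -40*sqrt(7)*(-14 - 5*sqrt(7))/(1004 + 355*sqrt(7))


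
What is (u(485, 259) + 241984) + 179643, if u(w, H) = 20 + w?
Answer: 422132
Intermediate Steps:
(u(485, 259) + 241984) + 179643 = ((20 + 485) + 241984) + 179643 = (505 + 241984) + 179643 = 242489 + 179643 = 422132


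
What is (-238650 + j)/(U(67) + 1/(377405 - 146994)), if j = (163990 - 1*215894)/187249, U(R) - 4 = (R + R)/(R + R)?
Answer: -5148191145502447/107860666972 ≈ -47730.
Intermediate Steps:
U(R) = 5 (U(R) = 4 + (R + R)/(R + R) = 4 + (2*R)/((2*R)) = 4 + (2*R)*(1/(2*R)) = 4 + 1 = 5)
j = -51904/187249 (j = (163990 - 215894)*(1/187249) = -51904*1/187249 = -51904/187249 ≈ -0.27719)
(-238650 + j)/(U(67) + 1/(377405 - 146994)) = (-238650 - 51904/187249)/(5 + 1/(377405 - 146994)) = -44687025754/(187249*(5 + 1/230411)) = -44687025754/(187249*1152056/230411) = -44687025754/187249*230411/1152056 = -5148191145502447/107860666972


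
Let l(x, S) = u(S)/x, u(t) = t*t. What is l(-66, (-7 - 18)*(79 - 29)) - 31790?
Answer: -1830320/33 ≈ -55464.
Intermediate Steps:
u(t) = t²
l(x, S) = S²/x
l(-66, (-7 - 18)*(79 - 29)) - 31790 = ((-7 - 18)*(79 - 29))²/(-66) - 31790 = (-25*50)²*(-1/66) - 31790 = (-1250)²*(-1/66) - 31790 = 1562500*(-1/66) - 31790 = -781250/33 - 31790 = -1830320/33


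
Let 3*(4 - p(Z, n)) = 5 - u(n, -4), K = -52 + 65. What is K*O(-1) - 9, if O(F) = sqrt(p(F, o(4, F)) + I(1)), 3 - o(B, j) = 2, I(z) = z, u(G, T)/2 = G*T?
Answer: -9 + 13*sqrt(6)/3 ≈ 1.6145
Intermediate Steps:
u(G, T) = 2*G*T (u(G, T) = 2*(G*T) = 2*G*T)
K = 13
o(B, j) = 1 (o(B, j) = 3 - 1*2 = 3 - 2 = 1)
p(Z, n) = 7/3 - 8*n/3 (p(Z, n) = 4 - (5 - 2*n*(-4))/3 = 4 - (5 - (-8)*n)/3 = 4 - (5 + 8*n)/3 = 4 + (-5/3 - 8*n/3) = 7/3 - 8*n/3)
O(F) = sqrt(6)/3 (O(F) = sqrt((7/3 - 8/3*1) + 1) = sqrt((7/3 - 8/3) + 1) = sqrt(-1/3 + 1) = sqrt(2/3) = sqrt(6)/3)
K*O(-1) - 9 = 13*(sqrt(6)/3) - 9 = 13*sqrt(6)/3 - 9 = -9 + 13*sqrt(6)/3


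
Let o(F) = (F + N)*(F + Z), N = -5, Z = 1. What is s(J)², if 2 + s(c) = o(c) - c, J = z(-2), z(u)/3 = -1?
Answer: 289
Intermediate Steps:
z(u) = -3 (z(u) = 3*(-1) = -3)
J = -3
o(F) = (1 + F)*(-5 + F) (o(F) = (F - 5)*(F + 1) = (-5 + F)*(1 + F) = (1 + F)*(-5 + F))
s(c) = -7 + c² - 5*c (s(c) = -2 + ((-5 + c² - 4*c) - c) = -2 + (-5 + c² - 5*c) = -7 + c² - 5*c)
s(J)² = (-7 + (-3)² - 5*(-3))² = (-7 + 9 + 15)² = 17² = 289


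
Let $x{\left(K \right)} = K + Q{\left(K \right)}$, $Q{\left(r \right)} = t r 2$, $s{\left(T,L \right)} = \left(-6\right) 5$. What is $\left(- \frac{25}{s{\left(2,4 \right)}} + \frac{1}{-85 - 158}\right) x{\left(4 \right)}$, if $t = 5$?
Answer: $\frac{8866}{243} \approx 36.486$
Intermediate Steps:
$s{\left(T,L \right)} = -30$
$Q{\left(r \right)} = 10 r$ ($Q{\left(r \right)} = 5 r 2 = 10 r$)
$x{\left(K \right)} = 11 K$ ($x{\left(K \right)} = K + 10 K = 11 K$)
$\left(- \frac{25}{s{\left(2,4 \right)}} + \frac{1}{-85 - 158}\right) x{\left(4 \right)} = \left(- \frac{25}{-30} + \frac{1}{-85 - 158}\right) 11 \cdot 4 = \left(\left(-25\right) \left(- \frac{1}{30}\right) + \frac{1}{-243}\right) 44 = \left(\frac{5}{6} - \frac{1}{243}\right) 44 = \frac{403}{486} \cdot 44 = \frac{8866}{243}$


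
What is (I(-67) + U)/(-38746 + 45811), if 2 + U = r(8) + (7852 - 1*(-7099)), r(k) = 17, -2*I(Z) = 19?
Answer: 9971/4710 ≈ 2.1170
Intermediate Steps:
I(Z) = -19/2 (I(Z) = -½*19 = -19/2)
U = 14966 (U = -2 + (17 + (7852 - 1*(-7099))) = -2 + (17 + (7852 + 7099)) = -2 + (17 + 14951) = -2 + 14968 = 14966)
(I(-67) + U)/(-38746 + 45811) = (-19/2 + 14966)/(-38746 + 45811) = (29913/2)/7065 = (29913/2)*(1/7065) = 9971/4710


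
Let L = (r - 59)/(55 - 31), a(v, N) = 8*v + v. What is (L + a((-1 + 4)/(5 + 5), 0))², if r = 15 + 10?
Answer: 5929/3600 ≈ 1.6469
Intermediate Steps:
r = 25
a(v, N) = 9*v
L = -17/12 (L = (25 - 59)/(55 - 31) = -34/24 = -34*1/24 = -17/12 ≈ -1.4167)
(L + a((-1 + 4)/(5 + 5), 0))² = (-17/12 + 9*((-1 + 4)/(5 + 5)))² = (-17/12 + 9*(3/10))² = (-17/12 + 27/10)² = (77/60)² = 5929/3600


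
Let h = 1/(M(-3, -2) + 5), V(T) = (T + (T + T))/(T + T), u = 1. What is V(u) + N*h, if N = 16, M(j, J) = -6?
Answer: -29/2 ≈ -14.500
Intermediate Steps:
V(T) = 3/2 (V(T) = (T + 2*T)/((2*T)) = (3*T)*(1/(2*T)) = 3/2)
h = -1 (h = 1/(-6 + 5) = 1/(-1) = -1)
V(u) + N*h = 3/2 + 16*(-1) = 3/2 - 16 = -29/2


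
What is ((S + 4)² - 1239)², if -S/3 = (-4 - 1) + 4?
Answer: 1416100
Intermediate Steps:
S = 3 (S = -3*((-4 - 1) + 4) = -3*(-5 + 4) = -3*(-1) = 3)
((S + 4)² - 1239)² = ((3 + 4)² - 1239)² = (7² - 1239)² = (49 - 1239)² = (-1190)² = 1416100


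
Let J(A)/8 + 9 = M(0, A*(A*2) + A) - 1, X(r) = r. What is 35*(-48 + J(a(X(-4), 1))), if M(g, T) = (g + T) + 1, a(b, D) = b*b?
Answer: 143640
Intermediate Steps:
a(b, D) = b**2
M(g, T) = 1 + T + g (M(g, T) = (T + g) + 1 = 1 + T + g)
J(A) = -72 + 8*A + 16*A**2 (J(A) = -72 + 8*((1 + (A*(A*2) + A) + 0) - 1) = -72 + 8*((1 + (A*(2*A) + A) + 0) - 1) = -72 + 8*((1 + (2*A**2 + A) + 0) - 1) = -72 + 8*((1 + (A + 2*A**2) + 0) - 1) = -72 + 8*((1 + A + 2*A**2) - 1) = -72 + 8*(A + 2*A**2) = -72 + (8*A + 16*A**2) = -72 + 8*A + 16*A**2)
35*(-48 + J(a(X(-4), 1))) = 35*(-48 + (-72 + 8*(-4)**2*(1 + 2*(-4)**2))) = 35*(-48 + (-72 + 8*16*(1 + 2*16))) = 35*(-48 + (-72 + 8*16*(1 + 32))) = 35*(-48 + (-72 + 8*16*33)) = 35*(-48 + (-72 + 4224)) = 35*(-48 + 4152) = 35*4104 = 143640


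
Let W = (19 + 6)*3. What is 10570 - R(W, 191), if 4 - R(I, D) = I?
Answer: 10641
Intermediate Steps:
W = 75 (W = 25*3 = 75)
R(I, D) = 4 - I
10570 - R(W, 191) = 10570 - (4 - 1*75) = 10570 - (4 - 75) = 10570 - 1*(-71) = 10570 + 71 = 10641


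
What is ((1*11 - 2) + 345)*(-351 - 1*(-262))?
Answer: -31506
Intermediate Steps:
((1*11 - 2) + 345)*(-351 - 1*(-262)) = ((11 - 2) + 345)*(-351 + 262) = (9 + 345)*(-89) = 354*(-89) = -31506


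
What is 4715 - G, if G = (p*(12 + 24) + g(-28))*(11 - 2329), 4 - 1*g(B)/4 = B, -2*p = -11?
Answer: 760383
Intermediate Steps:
p = 11/2 (p = -½*(-11) = 11/2 ≈ 5.5000)
g(B) = 16 - 4*B
G = -755668 (G = (11*(12 + 24)/2 + (16 - 4*(-28)))*(11 - 2329) = ((11/2)*36 + (16 + 112))*(-2318) = (198 + 128)*(-2318) = 326*(-2318) = -755668)
4715 - G = 4715 - 1*(-755668) = 4715 + 755668 = 760383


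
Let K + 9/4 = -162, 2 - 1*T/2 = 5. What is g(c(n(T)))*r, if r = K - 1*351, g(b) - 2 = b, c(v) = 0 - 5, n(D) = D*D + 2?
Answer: 6183/4 ≈ 1545.8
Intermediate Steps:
T = -6 (T = 4 - 2*5 = 4 - 10 = -6)
n(D) = 2 + D² (n(D) = D² + 2 = 2 + D²)
c(v) = -5
g(b) = 2 + b
K = -657/4 (K = -9/4 - 162 = -657/4 ≈ -164.25)
r = -2061/4 (r = -657/4 - 1*351 = -657/4 - 351 = -2061/4 ≈ -515.25)
g(c(n(T)))*r = (2 - 5)*(-2061/4) = -3*(-2061/4) = 6183/4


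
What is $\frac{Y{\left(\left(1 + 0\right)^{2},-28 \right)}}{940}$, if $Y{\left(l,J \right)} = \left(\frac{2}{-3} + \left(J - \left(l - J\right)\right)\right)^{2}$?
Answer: $\frac{29929}{8460} \approx 3.5377$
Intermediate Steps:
$Y{\left(l,J \right)} = \left(- \frac{2}{3} - l + 2 J\right)^{2}$ ($Y{\left(l,J \right)} = \left(2 \left(- \frac{1}{3}\right) + \left(J + \left(J - l\right)\right)\right)^{2} = \left(- \frac{2}{3} + \left(- l + 2 J\right)\right)^{2} = \left(- \frac{2}{3} - l + 2 J\right)^{2}$)
$\frac{Y{\left(\left(1 + 0\right)^{2},-28 \right)}}{940} = \frac{\frac{1}{9} \left(2 - -168 + 3 \left(1 + 0\right)^{2}\right)^{2}}{940} = \frac{\left(2 + 168 + 3 \cdot 1^{2}\right)^{2}}{9} \cdot \frac{1}{940} = \frac{\left(2 + 168 + 3 \cdot 1\right)^{2}}{9} \cdot \frac{1}{940} = \frac{\left(2 + 168 + 3\right)^{2}}{9} \cdot \frac{1}{940} = \frac{173^{2}}{9} \cdot \frac{1}{940} = \frac{1}{9} \cdot 29929 \cdot \frac{1}{940} = \frac{29929}{9} \cdot \frac{1}{940} = \frac{29929}{8460}$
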